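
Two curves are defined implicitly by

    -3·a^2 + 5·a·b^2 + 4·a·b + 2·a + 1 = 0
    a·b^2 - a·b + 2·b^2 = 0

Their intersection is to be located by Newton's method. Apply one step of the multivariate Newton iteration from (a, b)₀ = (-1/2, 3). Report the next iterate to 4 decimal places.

At (-1/2, 3): F = (-29.2500, 15.0000).
Jacobian J = [[-6·a + 5·b^2 + 4·b + 2, 10·a·b + 4·a], [b^2 - b, 2·a·b - a + 4·b]].
At the point, J = [[62.0000, -17.0000], [6.0000, 9.5000]] (det J = 691.0000).
Solving J·Δ = −F gives Δ = (0.0331, -1.5999).
Then the next iterate is (a, b)₁ = (-0.4669, 1.4001).

(-0.4669, 1.4001)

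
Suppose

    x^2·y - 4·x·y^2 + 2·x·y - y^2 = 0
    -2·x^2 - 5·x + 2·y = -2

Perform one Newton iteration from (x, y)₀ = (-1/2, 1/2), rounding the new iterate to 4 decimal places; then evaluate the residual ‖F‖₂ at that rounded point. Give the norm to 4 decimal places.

At (-1/2, 1/2): F = (-0.1250, 5.0000).
Jacobian J = [[2·x·y - 4·y^2 + 2·y, x^2 - 8·x·y + 2·x - 2·y], [-4·x - 5, 2]].
At the point, J = [[-0.5000, 0.2500], [-3.0000, 2.0000]] (det J = -0.2500).
Solving J·Δ = −F gives Δ = (-6.0000, -11.5000).
Then the next iterate is (x, y)₁ = (-6.5000, -11.0000).
Re-evaluating at (-6.5000, -11.0000): F = (2703.2500, -72.0000), so ‖F‖₂ = 2704.2087.

2704.2087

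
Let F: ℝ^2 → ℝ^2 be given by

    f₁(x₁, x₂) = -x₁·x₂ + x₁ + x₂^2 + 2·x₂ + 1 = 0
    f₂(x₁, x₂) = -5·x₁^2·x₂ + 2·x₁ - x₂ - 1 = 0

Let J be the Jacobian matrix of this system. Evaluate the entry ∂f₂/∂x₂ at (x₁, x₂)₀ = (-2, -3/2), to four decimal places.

-21.0000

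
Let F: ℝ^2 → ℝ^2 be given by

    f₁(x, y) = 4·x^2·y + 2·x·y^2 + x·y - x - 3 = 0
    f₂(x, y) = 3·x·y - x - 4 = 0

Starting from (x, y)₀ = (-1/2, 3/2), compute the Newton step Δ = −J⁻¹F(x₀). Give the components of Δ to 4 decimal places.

(0.8171, -1.9268)

At (-1/2, 3/2): F = (-4.0000, -5.7500).
Jacobian J = [[8·x·y + 2·y^2 + y - 1, 4·x^2 + 4·x·y + x], [3·y - 1, 3·x]].
At the point, J = [[-1.0000, -2.5000], [3.5000, -1.5000]] (det J = 10.2500).
Solving J·Δ = −F gives Δ = (0.8171, -1.9268).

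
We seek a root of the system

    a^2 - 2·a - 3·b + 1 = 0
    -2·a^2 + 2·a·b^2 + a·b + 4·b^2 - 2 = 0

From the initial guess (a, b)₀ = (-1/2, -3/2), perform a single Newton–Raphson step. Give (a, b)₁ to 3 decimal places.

(0.629, -0.379)

At (-1/2, -3/2): F = (6.750, 5.000).
Jacobian J = [[2·a - 2, -3], [-4·a + 2·b^2 + b, 4·a·b + a + 8·b]].
At the point, J = [[-3.000, -3.000], [5.000, -9.500]] (det J = 43.500).
Solving J·Δ = −F gives Δ = (1.129, 1.121).
Then the next iterate is (a, b)₁ = (0.629, -0.379).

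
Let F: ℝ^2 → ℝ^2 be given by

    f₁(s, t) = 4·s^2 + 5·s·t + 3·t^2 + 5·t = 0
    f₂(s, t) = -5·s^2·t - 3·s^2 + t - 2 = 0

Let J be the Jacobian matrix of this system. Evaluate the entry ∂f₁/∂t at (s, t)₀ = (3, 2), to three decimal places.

∂f₁/∂t = 5·s + 6·t + 5.
At (3, 2) this is 32.000.

32.000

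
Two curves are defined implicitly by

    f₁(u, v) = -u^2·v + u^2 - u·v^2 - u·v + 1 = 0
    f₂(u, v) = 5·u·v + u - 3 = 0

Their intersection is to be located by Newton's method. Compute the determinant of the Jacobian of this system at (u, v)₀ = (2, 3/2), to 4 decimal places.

J = [[-2·u·v + 2·u - v^2 - v, -u^2 - 2·u·v - u], [5·v + 1, 5·u]].
At the point, J = [[-5.7500, -12.0000], [8.5000, 10.0000]].
det J = 44.5000.

44.5000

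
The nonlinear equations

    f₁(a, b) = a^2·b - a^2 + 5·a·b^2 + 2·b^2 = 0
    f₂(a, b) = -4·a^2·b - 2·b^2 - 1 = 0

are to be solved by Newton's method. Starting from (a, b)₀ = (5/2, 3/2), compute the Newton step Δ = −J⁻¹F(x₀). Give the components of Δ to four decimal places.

At (5/2, 3/2): F = (35.7500, -43.0000).
Jacobian J = [[2·a·b - 2·a + 5·b^2, a^2 + 10·a·b + 4·b], [-8·a·b, -4·a^2 - 4·b]].
At the point, J = [[13.7500, 49.7500], [-30.0000, -31.0000]] (det J = 1066.2500).
Solving J·Δ = −F gives Δ = (-0.9669, -0.4513).

(-0.9669, -0.4513)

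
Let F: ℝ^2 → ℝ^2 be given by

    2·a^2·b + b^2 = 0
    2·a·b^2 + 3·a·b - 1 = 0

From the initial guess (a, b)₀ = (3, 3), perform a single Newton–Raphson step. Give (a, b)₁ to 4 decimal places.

At (3, 3): F = (63.0000, 80.0000).
Jacobian J = [[4·a·b, 2·a^2 + 2·b], [2·b^2 + 3·b, 4·a·b + 3·a]].
At the point, J = [[36.0000, 24.0000], [27.0000, 45.0000]] (det J = 972.0000).
Solving J·Δ = −F gives Δ = (-0.9414, -1.2130).
Then the next iterate is (a, b)₁ = (2.0586, 1.7870).

(2.0586, 1.7870)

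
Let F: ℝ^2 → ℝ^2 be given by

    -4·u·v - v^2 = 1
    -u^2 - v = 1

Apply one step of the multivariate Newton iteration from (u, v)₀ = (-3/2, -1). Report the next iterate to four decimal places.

(-0.5714, -0.4643)

At (-3/2, -1): F = (-8.0000, -2.2500).
Jacobian J = [[-4·v, -4·u - 2·v], [-2·u, -1]].
At the point, J = [[4.0000, 8.0000], [3.0000, -1.0000]] (det J = -28.0000).
Solving J·Δ = −F gives Δ = (0.9286, 0.5357).
Then the next iterate is (u, v)₁ = (-0.5714, -0.4643).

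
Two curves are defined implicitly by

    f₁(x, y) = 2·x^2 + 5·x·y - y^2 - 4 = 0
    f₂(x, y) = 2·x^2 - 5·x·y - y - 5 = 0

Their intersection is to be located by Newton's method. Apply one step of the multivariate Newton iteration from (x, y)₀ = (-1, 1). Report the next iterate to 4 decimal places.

(-1.4237, -0.2034)

At (-1, 1): F = (-8.0000, 1.0000).
Jacobian J = [[4·x + 5·y, 5·x - 2·y], [4·x - 5·y, -5·x - 1]].
At the point, J = [[1.0000, -7.0000], [-9.0000, 4.0000]] (det J = -59.0000).
Solving J·Δ = −F gives Δ = (-0.4237, -1.2034).
Then the next iterate is (x, y)₁ = (-1.4237, -0.2034).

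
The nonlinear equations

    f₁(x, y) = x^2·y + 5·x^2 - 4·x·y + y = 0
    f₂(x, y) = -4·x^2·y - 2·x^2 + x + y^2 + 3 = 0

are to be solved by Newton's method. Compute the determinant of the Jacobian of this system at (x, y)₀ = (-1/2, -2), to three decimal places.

-8.750

J = [[2·x·y + 10·x - 4·y, x^2 - 4·x + 1], [-8·x·y - 4·x + 1, -4·x^2 + 2·y]].
At the point, J = [[5.000, 3.250], [-5.000, -5.000]].
det J = -8.750.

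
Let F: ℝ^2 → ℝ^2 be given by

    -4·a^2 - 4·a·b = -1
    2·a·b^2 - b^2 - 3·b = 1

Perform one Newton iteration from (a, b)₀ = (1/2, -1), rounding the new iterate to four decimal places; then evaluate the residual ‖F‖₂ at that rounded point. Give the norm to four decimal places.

3.1623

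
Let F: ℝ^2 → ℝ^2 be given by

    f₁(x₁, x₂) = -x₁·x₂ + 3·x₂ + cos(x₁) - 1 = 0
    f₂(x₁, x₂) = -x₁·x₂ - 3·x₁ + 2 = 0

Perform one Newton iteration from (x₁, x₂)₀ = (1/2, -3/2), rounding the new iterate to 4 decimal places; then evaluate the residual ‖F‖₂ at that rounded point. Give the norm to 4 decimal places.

0.7655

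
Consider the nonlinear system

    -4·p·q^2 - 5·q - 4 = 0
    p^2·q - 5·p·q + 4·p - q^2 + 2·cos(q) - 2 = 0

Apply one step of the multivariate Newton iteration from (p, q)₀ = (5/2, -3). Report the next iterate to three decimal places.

(-1.433, -4.138)

At (5/2, -3): F = (-79.000, 15.77002).
Jacobian J = [[-4·q^2, -8·p·q - 5], [2·p·q - 5·q + 4, p^2 - 5·p - 2·q - 2·sin(q)]].
At the point, J = [[-36.000, 55.000], [4.000, 0.03224]] (det J = -221.16064).
Solving J·Δ = −F gives Δ = (-3.933, -1.138).
Then the next iterate is (p, q)₁ = (-1.433, -4.138).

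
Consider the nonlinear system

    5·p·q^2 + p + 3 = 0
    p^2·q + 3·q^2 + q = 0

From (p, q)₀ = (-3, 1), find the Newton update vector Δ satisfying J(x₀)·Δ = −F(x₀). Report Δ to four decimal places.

(1.7857, -0.1429)

At (-3, 1): F = (-15.0000, 13.0000).
Jacobian J = [[5·q^2 + 1, 10·p·q], [2·p·q, p^2 + 6·q + 1]].
At the point, J = [[6.0000, -30.0000], [-6.0000, 16.0000]] (det J = -84.0000).
Solving J·Δ = −F gives Δ = (1.7857, -0.1429).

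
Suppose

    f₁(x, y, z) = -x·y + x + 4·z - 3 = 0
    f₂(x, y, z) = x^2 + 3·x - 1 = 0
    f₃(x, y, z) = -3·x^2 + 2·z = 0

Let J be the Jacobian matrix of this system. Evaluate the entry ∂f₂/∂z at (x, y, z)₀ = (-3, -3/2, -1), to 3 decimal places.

0.000

∂f₂/∂z = 0.
At (-3, -3/2, -1) this is 0.000.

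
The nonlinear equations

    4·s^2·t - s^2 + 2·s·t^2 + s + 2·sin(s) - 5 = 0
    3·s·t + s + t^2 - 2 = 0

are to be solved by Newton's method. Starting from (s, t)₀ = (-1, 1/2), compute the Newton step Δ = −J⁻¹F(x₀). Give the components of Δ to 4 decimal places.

(3.7113, 2.5141)

At (-1, 1/2): F = (-7.182942, -4.2500).
Jacobian J = [[8·s·t - 2·s + 2·t^2 + 2·cos(s) + 1, 4·s^2 + 4·s·t], [3·t + 1, 3·s + 2·t]].
At the point, J = [[0.580605, 2.0000], [2.5000, -2.0000]] (det J = -6.161209).
Solving J·Δ = −F gives Δ = (3.7113, 2.5141).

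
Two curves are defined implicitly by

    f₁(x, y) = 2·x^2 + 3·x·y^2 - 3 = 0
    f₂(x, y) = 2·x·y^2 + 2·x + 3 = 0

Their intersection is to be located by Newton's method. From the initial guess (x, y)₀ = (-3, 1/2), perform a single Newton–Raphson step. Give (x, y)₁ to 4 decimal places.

At (-3, 1/2): F = (12.7500, -4.5000).
Jacobian J = [[4·x + 3·y^2, 6·x·y], [2·y^2 + 2, 4·x·y]].
At the point, J = [[-11.2500, -9.0000], [2.5000, -6.0000]] (det J = 90.0000).
Solving J·Δ = −F gives Δ = (1.3000, -0.2083).
Then the next iterate is (x, y)₁ = (-1.7000, 0.2917).

(-1.7000, 0.2917)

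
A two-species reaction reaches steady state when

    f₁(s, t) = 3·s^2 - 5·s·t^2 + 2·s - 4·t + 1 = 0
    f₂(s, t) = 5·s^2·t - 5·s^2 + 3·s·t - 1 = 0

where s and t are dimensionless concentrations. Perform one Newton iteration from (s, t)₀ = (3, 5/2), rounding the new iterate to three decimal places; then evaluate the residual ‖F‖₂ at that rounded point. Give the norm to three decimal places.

33.226

At (3, 5/2): F = (-69.750, 89.000).
Jacobian J = [[6·s - 5·t^2 + 2, -10·s·t - 4], [10·s·t - 10·s + 3·t, 5·s^2 + 3·s]].
At the point, J = [[-11.250, -79.000], [52.500, 54.000]] (det J = 3540.000).
Solving J·Δ = −F gives Δ = (-0.922, -0.752).
Then the next iterate is (s, t)₁ = (2.078, 1.748).
Re-evaluating at (2.078, 1.748): F = (-20.62843, 26.04667), so ‖F‖₂ = 33.226.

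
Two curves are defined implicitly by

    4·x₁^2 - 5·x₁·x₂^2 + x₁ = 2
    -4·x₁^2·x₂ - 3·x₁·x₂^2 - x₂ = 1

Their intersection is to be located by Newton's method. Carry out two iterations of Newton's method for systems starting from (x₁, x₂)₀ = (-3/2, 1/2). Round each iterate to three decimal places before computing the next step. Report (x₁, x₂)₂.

At (-3/2, 1/2): F = (7.375, -4.875).
Jacobian J = [[8·x₁ - 5·x₂^2 + 1, -10·x₁·x₂], [-8·x₁·x₂ - 3·x₂^2, -4·x₁^2 - 6·x₁·x₂ - 1]].
At the point, J = [[-12.250, 7.500], [5.250, -5.500]] (det J = 28.000).
Solving J·Δ = −F gives Δ = (0.143, -0.750).
Then the next iterate is (x₁, x₂)₁ = (-1.357, -0.250).
Round to (-1.357, -0.250) and repeat: F = (4.43286, 1.34589), J = [[-10.16850, -3.39250], [-2.90150, -10.40130]].
Δ = (0.433, 0.009), so (x₁, x₂)₂ = (-0.924, -0.241).

(-0.924, -0.241)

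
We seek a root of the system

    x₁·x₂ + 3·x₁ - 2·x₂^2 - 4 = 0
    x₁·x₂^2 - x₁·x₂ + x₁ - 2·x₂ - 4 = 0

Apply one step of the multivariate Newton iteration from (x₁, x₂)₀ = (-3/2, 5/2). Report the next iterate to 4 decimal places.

At (-3/2, 5/2): F = (-24.7500, -16.1250).
Jacobian J = [[x₂ + 3, x₁ - 4·x₂], [x₂^2 - x₂ + 1, 2·x₁·x₂ - x₁ - 2]].
At the point, J = [[5.5000, -11.5000], [4.7500, -8.0000]] (det J = 10.6250).
Solving J·Δ = −F gives Δ = (-1.1824, -2.7176).
Then the next iterate is (x₁, x₂)₁ = (-2.6824, -0.2176).

(-2.6824, -0.2176)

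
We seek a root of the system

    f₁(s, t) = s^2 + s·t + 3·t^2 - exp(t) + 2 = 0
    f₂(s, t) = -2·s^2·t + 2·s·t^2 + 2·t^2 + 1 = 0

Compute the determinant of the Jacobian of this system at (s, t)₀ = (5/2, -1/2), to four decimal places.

-81.6641

J = [[2·s + t, s + 6·t - exp(t)], [-4·s·t + 2·t^2, -2·s^2 + 4·s·t + 4·t]].
At the point, J = [[4.5000, -1.106531], [5.5000, -19.5000]].
det J = -81.6641.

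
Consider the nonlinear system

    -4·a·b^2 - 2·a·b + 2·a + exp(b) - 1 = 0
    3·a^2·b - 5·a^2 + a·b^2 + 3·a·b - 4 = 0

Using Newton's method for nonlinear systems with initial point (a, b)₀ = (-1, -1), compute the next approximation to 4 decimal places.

At (-1, -1): F = (-0.632121, -10.0000).
Jacobian J = [[-4·b^2 - 2·b + 2, -8·a·b - 2·a + exp(b)], [6·a·b - 10·a + b^2 + 3·b, 3·a^2 + 2·a·b + 3·a]].
At the point, J = [[0.0000, -5.632121], [14.0000, 2.0000]] (det J = 78.849688).
Solving J·Δ = −F gives Δ = (0.7303, -0.1122).
Then the next iterate is (a, b)₁ = (-0.2697, -1.1122).

(-0.2697, -1.1122)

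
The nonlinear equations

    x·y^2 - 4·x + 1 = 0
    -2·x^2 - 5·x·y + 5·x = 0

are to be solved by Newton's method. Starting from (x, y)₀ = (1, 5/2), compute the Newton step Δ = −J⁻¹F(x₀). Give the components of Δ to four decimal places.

(-0.6757, -0.3459)

At (1, 5/2): F = (3.2500, -9.5000).
Jacobian J = [[y^2 - 4, 2·x·y], [-4·x - 5·y + 5, -5·x]].
At the point, J = [[2.2500, 5.0000], [-11.5000, -5.0000]] (det J = 46.2500).
Solving J·Δ = −F gives Δ = (-0.6757, -0.3459).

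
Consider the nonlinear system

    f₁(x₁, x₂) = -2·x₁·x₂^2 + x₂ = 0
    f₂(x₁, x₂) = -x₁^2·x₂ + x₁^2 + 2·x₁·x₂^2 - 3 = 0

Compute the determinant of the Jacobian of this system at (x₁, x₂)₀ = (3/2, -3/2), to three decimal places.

J = [[-2·x₂^2, -4·x₁·x₂ + 1], [-2·x₁·x₂ + 2·x₁ + 2·x₂^2, -x₁^2 + 4·x₁·x₂]].
At the point, J = [[-4.500, 10.000], [12.000, -11.250]].
det J = -69.375.

-69.375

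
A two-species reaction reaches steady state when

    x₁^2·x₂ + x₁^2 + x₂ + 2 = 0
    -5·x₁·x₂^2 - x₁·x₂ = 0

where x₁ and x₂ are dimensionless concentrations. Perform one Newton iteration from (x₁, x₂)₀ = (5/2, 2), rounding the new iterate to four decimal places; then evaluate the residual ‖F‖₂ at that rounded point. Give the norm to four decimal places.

At (5/2, 2): F = (22.7500, -55.0000).
Jacobian J = [[2·x₁·x₂ + 2·x₁, x₁^2 + 1], [-5·x₂^2 - x₂, -10·x₁·x₂ - x₁]].
At the point, J = [[15.0000, 7.2500], [-22.0000, -52.5000]] (det J = -628.0000).
Solving J·Δ = −F gives Δ = (-1.2669, -0.5167).
Then the next iterate is (x₁, x₂)₁ = (1.2331, 1.4833).
Re-evaluating at (1.2331, 1.4833): F = (7.259246, -15.394260), so ‖F‖₂ = 17.0200.

17.0200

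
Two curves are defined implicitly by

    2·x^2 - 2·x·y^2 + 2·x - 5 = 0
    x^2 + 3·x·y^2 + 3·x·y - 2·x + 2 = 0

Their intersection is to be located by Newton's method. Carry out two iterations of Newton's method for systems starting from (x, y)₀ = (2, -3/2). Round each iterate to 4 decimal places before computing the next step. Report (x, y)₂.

(1.3703, -0.8308)

At (2, -3/2): F = (-2.0000, 6.5000).
Jacobian J = [[4·x - 2·y^2 + 2, -4·x·y], [2·x + 3·y^2 + 3·y - 2, 6·x·y + 3·x]].
At the point, J = [[5.5000, 12.0000], [4.2500, -12.0000]] (det J = -117.0000).
Solving J·Δ = −F gives Δ = (-0.4615, 0.3782).
Then the next iterate is (x, y)₁ = (1.5385, -1.1218).
Round to (1.5385, -1.1218) and repeat: F = (-1.061241, 1.920622), J = [[5.637130, 6.903557], [1.486906, -5.739836]].
Δ = (-0.1682, 0.2910), so (x, y)₂ = (1.3703, -0.8308).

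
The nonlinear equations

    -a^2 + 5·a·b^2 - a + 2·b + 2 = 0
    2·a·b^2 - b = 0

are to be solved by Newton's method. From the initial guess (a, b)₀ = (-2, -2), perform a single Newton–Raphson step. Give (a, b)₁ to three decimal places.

(6.000, -5.333)

At (-2, -2): F = (-44.000, -14.000).
Jacobian J = [[-2·a + 5·b^2 - 1, 10·a·b + 2], [2·b^2, 4·a·b - 1]].
At the point, J = [[23.000, 42.000], [8.000, 15.000]] (det J = 9.000).
Solving J·Δ = −F gives Δ = (8.000, -3.333).
Then the next iterate is (a, b)₁ = (6.000, -5.333).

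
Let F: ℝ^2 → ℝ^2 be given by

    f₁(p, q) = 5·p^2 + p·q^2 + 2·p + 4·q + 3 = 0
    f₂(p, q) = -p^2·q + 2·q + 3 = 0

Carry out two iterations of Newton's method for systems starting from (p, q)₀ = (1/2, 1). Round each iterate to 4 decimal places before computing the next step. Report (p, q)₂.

(0.5464, -1.7361)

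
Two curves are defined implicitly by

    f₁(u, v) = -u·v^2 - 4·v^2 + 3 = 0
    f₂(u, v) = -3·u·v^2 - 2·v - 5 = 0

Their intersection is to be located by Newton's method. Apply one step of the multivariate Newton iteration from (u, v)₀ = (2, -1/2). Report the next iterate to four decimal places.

At (2, -1/2): F = (1.5000, -5.5000).
Jacobian J = [[-v^2, -2·u·v - 8·v], [-3·v^2, -6·u·v - 2]].
At the point, J = [[-0.2500, 6.0000], [-0.7500, 4.0000]] (det J = 3.5000).
Solving J·Δ = −F gives Δ = (-11.1429, -0.7143).
Then the next iterate is (u, v)₁ = (-9.1429, -1.2143).

(-9.1429, -1.2143)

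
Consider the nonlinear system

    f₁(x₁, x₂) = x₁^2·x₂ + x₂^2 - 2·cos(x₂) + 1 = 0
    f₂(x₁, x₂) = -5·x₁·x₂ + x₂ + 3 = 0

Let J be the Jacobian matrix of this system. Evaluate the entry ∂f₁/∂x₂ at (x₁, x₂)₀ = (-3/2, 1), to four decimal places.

5.9329

∂f₁/∂x₂ = x₁^2 + 2·x₂ + 2·sin(x₂).
At (-3/2, 1) this is 5.9329.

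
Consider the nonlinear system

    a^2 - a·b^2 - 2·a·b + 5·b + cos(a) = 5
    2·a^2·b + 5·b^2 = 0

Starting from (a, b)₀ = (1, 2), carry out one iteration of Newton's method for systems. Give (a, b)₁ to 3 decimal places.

(0.943, 0.930)

At (1, 2): F = (-1.45970, 24.000).
Jacobian J = [[2·a - b^2 - 2·b - sin(a), -2·a·b - 2·a + 5], [4·a·b, 2·a^2 + 10·b]].
At the point, J = [[-6.84147, -1.000], [8.000, 22.000]] (det J = -142.51236).
Solving J·Δ = −F gives Δ = (-0.057, -1.070).
Then the next iterate is (a, b)₁ = (0.943, 0.930).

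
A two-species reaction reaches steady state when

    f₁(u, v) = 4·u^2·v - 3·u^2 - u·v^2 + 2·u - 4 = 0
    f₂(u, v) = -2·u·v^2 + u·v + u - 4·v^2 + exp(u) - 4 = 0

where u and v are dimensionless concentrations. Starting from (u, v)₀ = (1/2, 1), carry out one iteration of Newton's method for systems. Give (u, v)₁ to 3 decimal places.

(2.125, 0.613)

At (1/2, 1): F = (-3.250, -6.35128).
Jacobian J = [[8·u·v - 6·u - v^2 + 2, 4·u^2 - 2·u·v], [-2·v^2 + v + exp(u) + 1, -4·u·v + u - 8·v]].
At the point, J = [[2.000, 0.000], [1.64872, -9.500]] (det J = -19.000).
Solving J·Δ = −F gives Δ = (1.625, -0.387).
Then the next iterate is (u, v)₁ = (2.125, 0.613).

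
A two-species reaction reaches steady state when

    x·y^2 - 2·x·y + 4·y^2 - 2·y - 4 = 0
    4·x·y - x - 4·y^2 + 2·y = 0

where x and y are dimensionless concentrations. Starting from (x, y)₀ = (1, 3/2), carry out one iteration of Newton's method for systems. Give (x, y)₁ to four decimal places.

(1.0693, 1.3911)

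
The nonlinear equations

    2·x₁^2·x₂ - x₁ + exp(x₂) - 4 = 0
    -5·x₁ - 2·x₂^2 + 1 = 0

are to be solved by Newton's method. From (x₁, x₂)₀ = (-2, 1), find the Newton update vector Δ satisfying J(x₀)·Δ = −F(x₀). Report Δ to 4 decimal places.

At (-2, 1): F = (8.718282, 9.0000).
Jacobian J = [[4·x₁·x₂ - 1, 2·x₁^2 + exp(x₂)], [-5, -4·x₂]].
At the point, J = [[-9.0000, 10.718282], [-5.0000, -4.0000]] (det J = 89.591409).
Solving J·Δ = −F gives Δ = (1.4660, 0.4175).

(1.4660, 0.4175)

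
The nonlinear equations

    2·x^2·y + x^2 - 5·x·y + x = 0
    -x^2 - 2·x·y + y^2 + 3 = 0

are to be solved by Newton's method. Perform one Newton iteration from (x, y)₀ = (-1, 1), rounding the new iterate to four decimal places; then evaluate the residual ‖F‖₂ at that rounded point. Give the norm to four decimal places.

At (-1, 1): F = (7.0000, 5.0000).
Jacobian J = [[4·x·y + 2·x - 5·y + 1, 2·x^2 - 5·x], [-2·x - 2·y, -2·x + 2·y]].
At the point, J = [[-10.0000, 7.0000], [0.0000, 4.0000]] (det J = -40.0000).
Solving J·Δ = −F gives Δ = (-0.1750, -1.2500).
Then the next iterate is (x, y)₁ = (-1.1750, -0.2500).
Re-evaluating at (-1.1750, -0.2500): F = (-1.953437, 1.094375), so ‖F‖₂ = 2.2391.

2.2391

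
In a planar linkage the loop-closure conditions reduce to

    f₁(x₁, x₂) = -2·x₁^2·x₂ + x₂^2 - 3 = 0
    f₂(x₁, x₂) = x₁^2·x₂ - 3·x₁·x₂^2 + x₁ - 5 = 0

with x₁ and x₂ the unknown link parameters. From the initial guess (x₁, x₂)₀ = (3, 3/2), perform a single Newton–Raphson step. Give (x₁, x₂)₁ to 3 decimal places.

(2.012, 0.836)

At (3, 3/2): F = (-27.750, -8.750).
Jacobian J = [[-4·x₁·x₂, -2·x₁^2 + 2·x₂], [2·x₁·x₂ - 3·x₂^2 + 1, x₁^2 - 6·x₁·x₂]].
At the point, J = [[-18.000, -15.000], [3.250, -18.000]] (det J = 372.750).
Solving J·Δ = −F gives Δ = (-0.988, -0.664).
Then the next iterate is (x₁, x₂)₁ = (2.012, 0.836).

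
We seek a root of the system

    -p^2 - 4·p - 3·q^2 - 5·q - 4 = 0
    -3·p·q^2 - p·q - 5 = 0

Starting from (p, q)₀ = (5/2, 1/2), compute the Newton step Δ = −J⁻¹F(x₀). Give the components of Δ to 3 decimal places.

At (5/2, 1/2): F = (-23.500, -8.125).
Jacobian J = [[-2·p - 4, -6·q - 5], [-3·q^2 - q, -6·p·q - p]].
At the point, J = [[-9.000, -8.000], [-1.250, -10.000]] (det J = 80.000).
Solving J·Δ = −F gives Δ = (-2.125, -0.547).

(-2.125, -0.547)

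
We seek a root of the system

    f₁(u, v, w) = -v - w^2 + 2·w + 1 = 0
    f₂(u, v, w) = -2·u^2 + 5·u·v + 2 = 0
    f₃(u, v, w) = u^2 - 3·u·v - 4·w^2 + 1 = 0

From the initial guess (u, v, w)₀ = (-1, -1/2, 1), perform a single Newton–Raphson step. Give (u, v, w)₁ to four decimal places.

(5.6667, 2.0000, 1.0833)

At (-1, -1/2, 1): F = (2.5000, 2.5000, -3.5000).
Jacobian J = [[0, -1, -2·w + 2], [-4·u + 5·v, 5·u, 0], [2·u - 3·v, -3·u, -8·w]].
At the point, J = [[0.0000, -1.0000, 0.0000], [1.5000, -5.0000, 0.0000], [-0.5000, 3.0000, -8.0000]] (det J = -12.0000).
Solving J·Δ = −F gives Δ = (6.6667, 2.5000, 0.0833).
Then the next iterate is (u, v, w)₁ = (5.6667, 2.0000, 1.0833).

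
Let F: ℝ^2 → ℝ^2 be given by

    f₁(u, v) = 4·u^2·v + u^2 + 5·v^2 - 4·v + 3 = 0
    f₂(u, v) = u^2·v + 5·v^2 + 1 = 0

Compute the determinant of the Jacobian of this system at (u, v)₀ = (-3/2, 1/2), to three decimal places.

-50.250

J = [[8·u·v + 2·u, 4·u^2 + 10·v - 4], [2·u·v, u^2 + 10·v]].
At the point, J = [[-9.000, 10.000], [-1.500, 7.250]].
det J = -50.250.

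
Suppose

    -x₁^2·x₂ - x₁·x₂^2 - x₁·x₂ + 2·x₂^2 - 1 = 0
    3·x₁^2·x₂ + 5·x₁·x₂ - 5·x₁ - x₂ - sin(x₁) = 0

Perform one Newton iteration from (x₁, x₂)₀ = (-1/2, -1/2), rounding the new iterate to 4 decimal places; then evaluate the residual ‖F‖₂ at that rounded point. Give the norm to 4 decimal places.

At (-1/2, -1/2): F = (-0.5000, 4.354426).
Jacobian J = [[-2·x₁·x₂ - x₂^2 - x₂, -x₁^2 - 2·x₁·x₂ - x₁ + 4·x₂], [6·x₁·x₂ + 5·x₂ - cos(x₁) - 5, 3·x₁^2 + 5·x₁ - 1]].
At the point, J = [[-0.2500, -2.2500], [-6.877583, -2.7500]] (det J = -14.787061).
Solving J·Δ = −F gives Δ = (0.7556, -0.3062).
Then the next iterate is (x₁, x₂)₁ = (0.2556, -0.8062).
Re-evaluating at (0.2556, -0.8062): F = (0.392522, -1.912960), so ‖F‖₂ = 1.9528.

1.9528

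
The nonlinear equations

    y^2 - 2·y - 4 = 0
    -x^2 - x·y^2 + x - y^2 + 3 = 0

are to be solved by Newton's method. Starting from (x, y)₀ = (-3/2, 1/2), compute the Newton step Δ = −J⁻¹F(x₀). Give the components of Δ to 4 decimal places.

At (-3/2, 1/2): F = (-4.7500, -0.6250).
Jacobian J = [[0, 2·y - 2], [-2·x - y^2 + 1, -2·x·y - 2·y]].
At the point, J = [[0.0000, -1.0000], [3.7500, 0.5000]] (det J = 3.7500).
Solving J·Δ = −F gives Δ = (0.8000, -4.7500).

(0.8000, -4.7500)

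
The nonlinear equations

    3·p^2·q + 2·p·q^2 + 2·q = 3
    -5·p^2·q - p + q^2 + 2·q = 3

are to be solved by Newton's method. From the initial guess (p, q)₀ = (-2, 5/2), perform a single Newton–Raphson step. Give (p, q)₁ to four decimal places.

(-1.3682, 1.8238)

At (-2, 5/2): F = (7.0000, -39.7500).
Jacobian J = [[6·p·q + 2·q^2, 3·p^2 + 4·p·q + 2], [-10·p·q - 1, -5·p^2 + 2·q + 2]].
At the point, J = [[-17.5000, -6.0000], [49.0000, -13.0000]] (det J = 521.5000).
Solving J·Δ = −F gives Δ = (0.6318, -0.6762).
Then the next iterate is (p, q)₁ = (-1.3682, 1.8238).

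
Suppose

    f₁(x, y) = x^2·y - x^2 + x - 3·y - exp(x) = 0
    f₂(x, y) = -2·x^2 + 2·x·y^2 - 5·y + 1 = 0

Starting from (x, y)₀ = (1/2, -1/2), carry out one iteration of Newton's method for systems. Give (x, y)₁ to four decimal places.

(-0.5356, 0.3006)

At (1/2, -1/2): F = (-0.023721, 3.2500).
Jacobian J = [[2·x·y - 2·x - exp(x) + 1, x^2 - 3], [-4·x + 2·y^2, 4·x·y - 5]].
At the point, J = [[-2.148721, -2.7500], [-1.5000, -6.0000]] (det J = 8.767328).
Solving J·Δ = −F gives Δ = (-1.0356, 0.8006).
Then the next iterate is (x, y)₁ = (-0.5356, 0.3006).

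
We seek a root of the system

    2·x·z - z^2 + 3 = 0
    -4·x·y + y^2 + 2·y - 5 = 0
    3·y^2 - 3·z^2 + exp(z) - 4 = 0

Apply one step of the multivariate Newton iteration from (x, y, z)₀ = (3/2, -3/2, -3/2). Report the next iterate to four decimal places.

At (3/2, -3/2, -3/2): F = (-3.7500, 3.2500, -3.776870).
Jacobian J = [[2·z, 0, 2·x - 2·z], [-4·y, -4·x + 2·y + 2, 0], [0, 6·y, -6·z + exp(z)]].
At the point, J = [[-3.0000, 0.0000, 6.0000], [6.0000, -7.0000, 0.0000], [0.0000, -9.0000, 9.223130]] (det J = -130.314267).
Solving J·Δ = −F gives Δ = (-0.7061, -0.1410, 0.2719).
Then the next iterate is (x, y, z)₁ = (0.7939, -1.6410, -1.2281).

(0.7939, -1.6410, -1.2281)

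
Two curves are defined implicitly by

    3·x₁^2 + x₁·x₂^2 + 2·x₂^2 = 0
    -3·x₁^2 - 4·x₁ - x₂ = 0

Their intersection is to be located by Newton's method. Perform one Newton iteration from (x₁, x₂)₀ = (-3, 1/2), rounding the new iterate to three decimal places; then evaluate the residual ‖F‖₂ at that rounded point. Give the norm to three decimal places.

13.782

At (-3, 1/2): F = (26.750, -15.500).
Jacobian J = [[6·x₁ + x₂^2, 2·x₁·x₂ + 4·x₂], [-6·x₁ - 4, -1]].
At the point, J = [[-17.750, -1.000], [14.000, -1.000]] (det J = 31.750).
Solving J·Δ = −F gives Δ = (1.331, 3.130).
Then the next iterate is (x₁, x₂)₁ = (-1.669, 3.630).
Re-evaluating at (-1.669, 3.630): F = (12.71824, -5.31068), so ‖F‖₂ = 13.782.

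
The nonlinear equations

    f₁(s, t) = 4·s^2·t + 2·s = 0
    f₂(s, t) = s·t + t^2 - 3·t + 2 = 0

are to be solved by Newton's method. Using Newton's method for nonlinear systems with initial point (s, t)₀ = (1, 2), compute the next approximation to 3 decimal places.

(0.571, 1.429)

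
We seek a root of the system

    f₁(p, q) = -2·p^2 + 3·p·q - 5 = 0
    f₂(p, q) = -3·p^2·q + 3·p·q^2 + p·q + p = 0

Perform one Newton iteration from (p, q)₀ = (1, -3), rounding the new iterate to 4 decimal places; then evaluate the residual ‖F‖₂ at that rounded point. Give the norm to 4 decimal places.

At (1, -3): F = (-16.0000, 34.0000).
Jacobian J = [[-4·p + 3·q, 3·p], [-6·p·q + 3·q^2 + q + 1, -3·p^2 + 6·p·q + p]].
At the point, J = [[-13.0000, 3.0000], [43.0000, -20.0000]] (det J = 131.0000).
Solving J·Δ = −F gives Δ = (-1.6641, -1.8779).
Then the next iterate is (p, q)₁ = (-0.6641, -4.8779).
Re-evaluating at (-0.6641, -4.8779): F = (3.836183, -38.375407), so ‖F‖₂ = 38.5667.

38.5667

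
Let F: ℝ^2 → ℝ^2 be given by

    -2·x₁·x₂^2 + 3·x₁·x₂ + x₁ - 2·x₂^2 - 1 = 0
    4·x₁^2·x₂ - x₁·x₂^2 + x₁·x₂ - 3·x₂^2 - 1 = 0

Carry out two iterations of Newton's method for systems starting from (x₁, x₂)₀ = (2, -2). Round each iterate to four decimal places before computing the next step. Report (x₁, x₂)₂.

(0.9850, -0.5498)

At (2, -2): F = (-35.0000, -57.0000).
Jacobian J = [[-2·x₂^2 + 3·x₂ + 1, -4·x₁·x₂ + 3·x₁ - 4·x₂], [8·x₁·x₂ - x₂^2 + x₂, 4·x₁^2 - 2·x₁·x₂ + x₁ - 6·x₂]].
At the point, J = [[-13.0000, 30.0000], [-38.0000, 38.0000]] (det J = 646.0000).
Solving J·Δ = −F gives Δ = (-0.5882, 0.9118).
Then the next iterate is (x₁, x₂)₁ = (1.4118, -1.0882).
Round to (1.4118, -1.0882) and repeat: F = (-9.909169, -16.436593), J = [[-4.632958, 14.733483], [-14.562945, 18.986358]].
Δ = (-0.4268, 0.5384), so (x₁, x₂)₂ = (0.9850, -0.5498).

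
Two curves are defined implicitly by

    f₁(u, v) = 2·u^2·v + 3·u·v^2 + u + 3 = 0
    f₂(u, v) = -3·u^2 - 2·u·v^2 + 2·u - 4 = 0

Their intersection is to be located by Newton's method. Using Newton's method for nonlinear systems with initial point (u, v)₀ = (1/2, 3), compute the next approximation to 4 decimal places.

At (1/2, 3): F = (18.5000, -12.7500).
Jacobian J = [[4·u·v + 3·v^2 + 1, 2·u^2 + 6·u·v], [-6·u - 2·v^2 + 2, -4·u·v]].
At the point, J = [[34.0000, 9.5000], [-19.0000, -6.0000]] (det J = -23.5000).
Solving J·Δ = −F gives Δ = (0.4309, -3.4894).
Then the next iterate is (u, v)₁ = (0.9309, -0.4894).

(0.9309, -0.4894)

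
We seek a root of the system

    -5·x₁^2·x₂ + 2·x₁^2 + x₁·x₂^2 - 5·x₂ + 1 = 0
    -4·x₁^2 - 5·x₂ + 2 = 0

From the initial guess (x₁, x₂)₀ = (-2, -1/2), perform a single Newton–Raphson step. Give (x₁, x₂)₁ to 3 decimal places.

(-1.191, -0.211)

At (-2, -1/2): F = (21.000, -11.500).
Jacobian J = [[-10·x₁·x₂ + 4·x₁ + x₂^2, -5·x₁^2 + 2·x₁·x₂ - 5], [-8·x₁, -5]].
At the point, J = [[-17.750, -23.000], [16.000, -5.000]] (det J = 456.750).
Solving J·Δ = −F gives Δ = (0.809, 0.289).
Then the next iterate is (x₁, x₂)₁ = (-1.191, -0.211).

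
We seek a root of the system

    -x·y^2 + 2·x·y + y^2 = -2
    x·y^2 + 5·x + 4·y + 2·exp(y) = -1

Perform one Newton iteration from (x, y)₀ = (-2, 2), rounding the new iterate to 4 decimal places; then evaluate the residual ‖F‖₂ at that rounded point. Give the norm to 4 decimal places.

2.4654

At (-2, 2): F = (6.0000, 5.778112).
Jacobian J = [[-y^2 + 2·y, -2·x·y + 2·x + 2·y], [y^2 + 5, 2·x·y + 2·exp(y) + 4]].
At the point, J = [[0.0000, 8.0000], [9.0000, 10.778112]] (det J = -72.0000).
Solving J·Δ = −F gives Δ = (0.2562, -0.7500).
Then the next iterate is (x, y)₁ = (-1.7438, 1.2500).
Re-evaluating at (-1.7438, 1.2500): F = (1.927688, 1.536998), so ‖F‖₂ = 2.4654.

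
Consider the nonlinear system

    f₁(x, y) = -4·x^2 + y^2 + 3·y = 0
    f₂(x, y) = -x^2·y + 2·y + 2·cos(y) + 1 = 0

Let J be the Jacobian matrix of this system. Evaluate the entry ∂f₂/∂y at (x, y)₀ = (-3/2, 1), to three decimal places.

∂f₂/∂y = -x^2 - 2·sin(y) + 2.
At (-3/2, 1) this is -1.933.

-1.933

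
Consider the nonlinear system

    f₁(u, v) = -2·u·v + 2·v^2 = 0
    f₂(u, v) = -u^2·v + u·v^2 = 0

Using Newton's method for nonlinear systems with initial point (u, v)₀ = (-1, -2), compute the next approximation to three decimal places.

(-1.000, -1.333)

At (-1, -2): F = (4.000, -2.000).
Jacobian J = [[-2·v, -2·u + 4·v], [-2·u·v + v^2, -u^2 + 2·u·v]].
At the point, J = [[4.000, -6.000], [0.000, 3.000]] (det J = 12.000).
Solving J·Δ = −F gives Δ = (0.000, 0.667).
Then the next iterate is (u, v)₁ = (-1.000, -1.333).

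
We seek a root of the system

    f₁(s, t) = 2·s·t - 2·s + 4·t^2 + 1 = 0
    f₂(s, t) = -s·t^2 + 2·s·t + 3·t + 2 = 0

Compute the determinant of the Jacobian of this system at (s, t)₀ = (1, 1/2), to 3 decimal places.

-8.500

J = [[2·t - 2, 2·s + 8·t], [-t^2 + 2·t, -2·s·t + 2·s + 3]].
At the point, J = [[-1.000, 6.000], [0.750, 4.000]].
det J = -8.500.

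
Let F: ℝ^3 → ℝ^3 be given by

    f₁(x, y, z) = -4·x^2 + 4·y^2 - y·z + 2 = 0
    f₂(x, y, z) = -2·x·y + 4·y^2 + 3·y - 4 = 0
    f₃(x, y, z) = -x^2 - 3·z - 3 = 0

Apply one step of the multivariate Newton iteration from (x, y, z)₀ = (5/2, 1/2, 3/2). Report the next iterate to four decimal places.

At (5/2, 1/2, 3/2): F = (-22.7500, -4.0000, -13.7500).
Jacobian J = [[-8·x, 8·y - z, -y], [-2·y, -2·x + 8·y + 3, 0], [-2·x, 0, -3]].
At the point, J = [[-20.0000, 2.5000, -0.5000], [-1.0000, 2.0000, 0.0000], [-5.0000, 0.0000, -3.0000]] (det J = 107.5000).
Solving J·Δ = −F gives Δ = (-0.8628, 1.5686, -3.1453).
Then the next iterate is (x, y, z)₁ = (1.6372, 2.0686, -1.6453).

(1.6372, 2.0686, -1.6453)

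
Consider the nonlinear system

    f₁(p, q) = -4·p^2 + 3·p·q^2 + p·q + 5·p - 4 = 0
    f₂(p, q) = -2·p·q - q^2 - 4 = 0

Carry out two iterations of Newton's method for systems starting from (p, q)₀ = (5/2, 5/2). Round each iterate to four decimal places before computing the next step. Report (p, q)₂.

At (5/2, 5/2): F = (36.6250, -22.7500).
Jacobian J = [[-8·p + 3·q^2 + q + 5, 6·p·q + p], [-2·q, -2·p - 2·q]].
At the point, J = [[6.2500, 40.0000], [-5.0000, -10.0000]] (det J = 137.5000).
Solving J·Δ = −F gives Δ = (-3.9545, -0.2977).
Then the next iterate is (p, q)₁ = (-1.4545, 2.2023).
Round to (-1.4545, 2.2023) and repeat: F = (-44.101548, -2.443635), J = [[33.388676, -20.673972], [-4.4046, -1.4956]].
Δ = (0.1095, -1.9564), so (p, q)₂ = (-1.3450, 0.2459).

(-1.3450, 0.2459)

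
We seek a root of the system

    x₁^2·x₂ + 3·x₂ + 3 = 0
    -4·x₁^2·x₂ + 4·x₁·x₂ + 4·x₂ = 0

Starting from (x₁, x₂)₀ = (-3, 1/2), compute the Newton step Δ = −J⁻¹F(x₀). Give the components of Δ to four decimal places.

(-3.6667, -1.6667)

At (-3, 1/2): F = (9.0000, -22.0000).
Jacobian J = [[2·x₁·x₂, x₁^2 + 3], [-8·x₁·x₂ + 4·x₂, -4·x₁^2 + 4·x₁ + 4]].
At the point, J = [[-3.0000, 12.0000], [14.0000, -44.0000]] (det J = -36.0000).
Solving J·Δ = −F gives Δ = (-3.6667, -1.6667).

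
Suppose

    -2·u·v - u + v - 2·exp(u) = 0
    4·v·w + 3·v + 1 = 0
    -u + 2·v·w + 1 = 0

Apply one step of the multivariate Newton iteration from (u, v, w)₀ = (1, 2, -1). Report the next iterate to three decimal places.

(0.375, 0.083, -1.115)

At (1, 2, -1): F = (-8.43656, -1.000, -4.000).
Jacobian J = [[-2·v - 2·exp(u) - 1, -2·u + 1, 0], [0, 4·w + 3, 4·v], [-1, 2·w, 2·v]].
At the point, J = [[-10.43656, -1.000, 0.000], [0.000, -1.000, 8.000], [-1.000, -2.000, 4.000]] (det J = -117.23876).
Solving J·Δ = −F gives Δ = (-0.625, -1.917, -0.115).
Then the next iterate is (u, v, w)₁ = (0.375, 0.083, -1.115).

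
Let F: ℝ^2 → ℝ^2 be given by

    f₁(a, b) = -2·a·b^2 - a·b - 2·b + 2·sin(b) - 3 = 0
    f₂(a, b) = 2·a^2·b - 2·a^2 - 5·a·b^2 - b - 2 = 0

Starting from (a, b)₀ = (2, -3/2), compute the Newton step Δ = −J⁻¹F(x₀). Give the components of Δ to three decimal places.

At (2, -3/2): F = (-7.99499, -43.000).
Jacobian J = [[-2·b^2 - b, -4·a·b - a + 2·cos(b) - 2], [4·a·b - 4·a - 5·b^2, 2·a^2 - 10·a·b - 1]].
At the point, J = [[-3.000, 8.14147], [-31.250, 37.000]] (det J = 143.42108).
Solving J·Δ = −F gives Δ = (-0.378, 0.843).

(-0.378, 0.843)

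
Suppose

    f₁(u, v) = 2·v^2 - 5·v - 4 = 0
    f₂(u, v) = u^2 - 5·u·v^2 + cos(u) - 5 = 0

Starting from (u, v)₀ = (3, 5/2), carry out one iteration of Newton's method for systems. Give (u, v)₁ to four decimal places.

(-2.9367, 3.3000)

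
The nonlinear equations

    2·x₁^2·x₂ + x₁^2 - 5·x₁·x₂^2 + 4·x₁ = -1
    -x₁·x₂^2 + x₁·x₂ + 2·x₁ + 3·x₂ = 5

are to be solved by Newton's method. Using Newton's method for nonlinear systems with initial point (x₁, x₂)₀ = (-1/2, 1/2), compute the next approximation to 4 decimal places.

At (-1/2, 1/2): F = (0.1250, -4.6250).
Jacobian J = [[4·x₁·x₂ + 2·x₁ - 5·x₂^2 + 4, 2·x₁^2 - 10·x₁·x₂], [-x₂^2 + x₂ + 2, -2·x₁·x₂ + x₁ + 3]].
At the point, J = [[0.7500, 3.0000], [2.2500, 3.0000]] (det J = -4.5000).
Solving J·Δ = −F gives Δ = (3.1667, -0.8333).
Then the next iterate is (x₁, x₂)₁ = (2.6667, -0.3333).

(2.6667, -0.3333)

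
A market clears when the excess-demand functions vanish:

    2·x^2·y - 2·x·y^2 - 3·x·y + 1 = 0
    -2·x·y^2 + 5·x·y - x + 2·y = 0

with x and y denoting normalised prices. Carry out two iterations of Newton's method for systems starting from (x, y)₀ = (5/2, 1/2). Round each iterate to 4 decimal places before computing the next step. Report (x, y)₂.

(0.3490, 0.1665)

At (5/2, 1/2): F = (2.2500, 3.5000).
Jacobian J = [[4·x·y - 2·y^2 - 3·y, 2·x^2 - 4·x·y - 3·x], [-2·y^2 + 5·y - 1, -4·x·y + 5·x + 2]].
At the point, J = [[3.0000, 0.0000], [1.0000, 9.5000]] (det J = 28.5000).
Solving J·Δ = −F gives Δ = (-0.7500, -0.2895).
Then the next iterate is (x, y)₁ = (1.7500, 0.2105).
Round to (1.7500, 0.2105) and repeat: F = (1.029102, 0.357789), J = [[0.753379, -0.5985], [-0.036120, 9.2765]].
Δ = (-1.4010, -0.0440), so (x, y)₂ = (0.3490, 0.1665).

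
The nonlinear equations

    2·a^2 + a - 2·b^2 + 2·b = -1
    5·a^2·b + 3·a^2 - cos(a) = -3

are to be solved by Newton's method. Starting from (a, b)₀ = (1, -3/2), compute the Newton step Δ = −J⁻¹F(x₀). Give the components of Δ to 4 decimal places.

At (1, -3/2): F = (-3.5000, -2.040302).
Jacobian J = [[4·a + 1, -4·b + 2], [10·a·b + 6·a + sin(a), 5·a^2]].
At the point, J = [[5.0000, 8.0000], [-8.158529, 5.0000]] (det J = 90.268232).
Solving J·Δ = −F gives Δ = (0.0130, 0.4293).

(0.0130, 0.4293)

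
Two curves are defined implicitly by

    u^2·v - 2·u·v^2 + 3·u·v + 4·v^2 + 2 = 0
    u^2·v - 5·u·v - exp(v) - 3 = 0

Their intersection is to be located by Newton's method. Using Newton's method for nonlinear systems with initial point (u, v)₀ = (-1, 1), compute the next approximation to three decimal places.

(-1.253, 0.375)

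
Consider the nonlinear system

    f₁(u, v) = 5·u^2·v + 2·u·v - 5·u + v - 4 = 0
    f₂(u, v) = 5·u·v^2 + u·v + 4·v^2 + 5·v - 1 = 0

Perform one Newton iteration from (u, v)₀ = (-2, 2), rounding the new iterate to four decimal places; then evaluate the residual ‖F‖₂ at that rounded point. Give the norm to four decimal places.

9.6405

At (-2, 2): F = (40.0000, -19.0000).
Jacobian J = [[10·u·v + 2·v - 5, 5·u^2 + 2·u + 1], [5·v^2 + v, 10·u·v + u + 8·v + 5]].
At the point, J = [[-41.0000, 17.0000], [22.0000, -21.0000]] (det J = 487.0000).
Solving J·Δ = −F gives Δ = (1.0616, 0.2074).
Then the next iterate is (u, v)₁ = (-0.9384, 2.2074).
Re-evaluating at (-0.9384, 2.2074): F = (8.475674, 4.593726), so ‖F‖₂ = 9.6405.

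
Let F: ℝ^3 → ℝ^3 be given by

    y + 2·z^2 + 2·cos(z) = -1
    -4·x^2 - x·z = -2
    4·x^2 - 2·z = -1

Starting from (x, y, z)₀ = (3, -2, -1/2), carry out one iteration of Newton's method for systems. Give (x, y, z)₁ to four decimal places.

(1.4958, -2.2665, 0.4496)

At (3, -2, -1/2): F = (1.255165, -32.5000, 38.0000).
Jacobian J = [[0, 1, 4·z - 2·sin(z)], [-8·x - z, 0, -x], [8·x, 0, -2]].
At the point, J = [[0.0000, 1.0000, -1.041149], [-23.5000, 0.0000, -3.0000], [24.0000, 0.0000, -2.0000]] (det J = -119.0000).
Solving J·Δ = −F gives Δ = (-1.5042, -0.2665, 0.9496).
Then the next iterate is (x, y, z)₁ = (1.4958, -2.2665, 0.4496).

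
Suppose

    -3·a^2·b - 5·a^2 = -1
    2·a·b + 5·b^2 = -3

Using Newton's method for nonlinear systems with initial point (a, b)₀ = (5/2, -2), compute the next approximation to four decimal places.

(3.4000, -1.3733)

At (5/2, -2): F = (7.2500, 13.0000).
Jacobian J = [[-6·a·b - 10·a, -3·a^2], [2·b, 2·a + 10·b]].
At the point, J = [[5.0000, -18.7500], [-4.0000, -15.0000]] (det J = -150.0000).
Solving J·Δ = −F gives Δ = (0.9000, 0.6267).
Then the next iterate is (a, b)₁ = (3.4000, -1.3733).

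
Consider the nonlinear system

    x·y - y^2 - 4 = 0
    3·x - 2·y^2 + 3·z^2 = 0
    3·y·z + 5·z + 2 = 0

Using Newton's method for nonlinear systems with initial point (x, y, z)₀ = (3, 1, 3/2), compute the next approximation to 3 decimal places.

At (3, 1, 3/2): F = (-2.000, 13.750, 14.000).
Jacobian J = [[y, x - 2·y, 0], [3, -4·y, 6·z], [0, 3·z, 3·y + 5]].
At the point, J = [[1.000, 1.000, 0.000], [3.000, -4.000, 9.000], [0.000, 4.500, 8.000]] (det J = -96.500).
Solving J·Δ = −F gives Δ = (1.668, 0.332, -1.937).
Then the next iterate is (x, y, z)₁ = (4.668, 1.332, -0.437).

(4.668, 1.332, -0.437)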